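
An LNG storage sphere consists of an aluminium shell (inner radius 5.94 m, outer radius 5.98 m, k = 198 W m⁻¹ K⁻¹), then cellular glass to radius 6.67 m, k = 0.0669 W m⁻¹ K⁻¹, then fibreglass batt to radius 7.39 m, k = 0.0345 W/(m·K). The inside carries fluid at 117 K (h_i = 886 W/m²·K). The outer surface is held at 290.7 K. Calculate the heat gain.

Q = 3.20 kW

Resistance network (inner→outer):
  R_conv,in = 1/(4πr²h) = 1/(4π·5.94²·886) = 2.546×10^-6 K/W
  R_aluminium = (1/5.94 − 1/5.98)/(4πk) = 0.001126/(4π·198) = 4.526×10^-7 K/W
  R_cellular glass = (1/5.98 − 1/6.67)/(4πk) = 0.01730/(4π·0.0669) = 0.02058 K/W
  R_fibreglass batt = (1/6.67 − 1/7.39)/(4πk) = 0.01461/(4π·0.0345) = 0.03369 K/W
ΣR = 2.546×10^-6 + 4.526×10^-7 + 0.02058 + 0.03369 = 0.05427 K/W
Q = ΔT/ΣR = (117 K − 290.7 K)/0.05427 = -3200 W
(Negative Q ⇒ heat flows inward; heat gain = 3200 W.)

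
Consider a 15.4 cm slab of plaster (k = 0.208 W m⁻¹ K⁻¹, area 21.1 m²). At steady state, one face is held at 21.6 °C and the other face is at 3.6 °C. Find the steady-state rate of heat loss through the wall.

Q = kA·ΔT/L = 0.208 × 21.1 × |21.6 °C − 3.6 °C| / 0.154 = 513 W

Q = 513 W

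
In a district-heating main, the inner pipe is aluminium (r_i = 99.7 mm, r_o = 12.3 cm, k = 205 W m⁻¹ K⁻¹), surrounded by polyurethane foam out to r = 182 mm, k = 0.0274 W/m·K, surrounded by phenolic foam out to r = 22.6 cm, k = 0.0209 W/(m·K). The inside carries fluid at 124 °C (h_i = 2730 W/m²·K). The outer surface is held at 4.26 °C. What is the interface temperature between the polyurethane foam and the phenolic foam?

T = 54.6 °C

Resistance network (inner→outer):
  R'_conv,in = 1/(2πr h) = 1/(2π·0.0997·2730) = 5.847×10^-4 m·K/W
  R'_aluminium = ln(0.123/0.0997)/(2πk) = 0.2100/(2π·205) = 1.631×10^-4 m·K/W
  R'_polyurethane foam = ln(0.182/0.123)/(2πk) = 0.3918/(2π·0.0274) = 2.276 m·K/W
  R'_phenolic foam = ln(0.226/0.182)/(2πk) = 0.2165/(2π·0.0209) = 1.649 m·K/W
ΣR = 5.847×10^-4 + 1.631×10^-4 + 2.276 + 1.649 = 3.926 m·K/W
Q' = ΔT/ΣR = (124 °C − 4.26 °C)/3.926 = 30.50 W/m
From the inner boundary to the polyurethane foam/phenolic foam interface, ΣR_partial = 2.277 m·K/W.
T_interface = T_in − Q'·ΣR_partial = 124 °C − (30.50)(2.277) = 54.6 °C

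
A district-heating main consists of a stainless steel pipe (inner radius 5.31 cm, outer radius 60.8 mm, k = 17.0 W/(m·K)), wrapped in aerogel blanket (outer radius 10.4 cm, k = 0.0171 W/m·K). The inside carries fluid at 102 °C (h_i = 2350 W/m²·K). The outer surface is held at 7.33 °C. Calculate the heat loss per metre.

Q' = 18.9 W/m

Series thermal resistances, inner to outer:
  R'_conv,in = 1/(2πr h) = 1/(2π·0.0531·2350) = 0.001275 m·K/W
  R'_stainless steel = ln(0.0608/0.0531)/(2πk) = 0.1354/(2π·17.0) = 0.001268 m·K/W
  R'_aerogel blanket = ln(0.104/0.0608)/(2πk) = 0.5368/(2π·0.0171) = 4.996 m·K/W
ΣR = 0.001275 + 0.001268 + 4.996 = 4.999 m·K/W
Q' = ΔT/ΣR = (102 °C − 7.33 °C)/4.999 = 18.9 W/m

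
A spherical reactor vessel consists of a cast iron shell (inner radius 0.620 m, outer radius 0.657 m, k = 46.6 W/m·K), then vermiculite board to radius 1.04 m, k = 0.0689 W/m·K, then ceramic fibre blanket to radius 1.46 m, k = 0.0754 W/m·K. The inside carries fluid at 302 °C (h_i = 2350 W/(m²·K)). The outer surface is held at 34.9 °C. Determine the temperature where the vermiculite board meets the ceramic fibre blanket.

T = 118 °C

Series thermal resistances, inner to outer:
  R_conv,in = 1/(4πr²h) = 1/(4π·0.620²·2350) = 8.809×10^-5 K/W
  R_cast iron = (1/0.620 − 1/0.657)/(4πk) = 0.09083/(4π·46.6) = 1.551×10^-4 K/W
  R_vermiculite board = (1/0.657 − 1/1.04)/(4πk) = 0.5605/(4π·0.0689) = 0.6474 K/W
  R_ceramic fibre blanket = (1/1.04 − 1/1.46)/(4πk) = 0.2766/(4π·0.0754) = 0.2919 K/W
ΣR = 8.809×10^-5 + 1.551×10^-4 + 0.6474 + 0.2919 = 0.9395 K/W
Q = ΔT/ΣR = (302 °C − 34.9 °C)/0.9395 = 284.3 W
From the inner boundary to the vermiculite board/ceramic fibre blanket interface, ΣR_partial = 0.6476 K/W.
T_interface = T_in − Q·ΣR_partial = 302 °C − (284.3)(0.6476) = 118 °C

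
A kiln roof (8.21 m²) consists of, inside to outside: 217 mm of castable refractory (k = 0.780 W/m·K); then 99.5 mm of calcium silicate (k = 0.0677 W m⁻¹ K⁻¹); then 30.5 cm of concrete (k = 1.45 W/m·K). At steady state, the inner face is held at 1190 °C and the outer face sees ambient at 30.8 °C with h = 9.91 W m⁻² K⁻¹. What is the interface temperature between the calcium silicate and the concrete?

Series thermal resistances, inner to outer:
  R_castable refractory = L/(kA) = 0.217/(0.780·8.21) = 0.03389 K/W
  R_calcium silicate = L/(kA) = 0.0995/(0.0677·8.21) = 0.1790 K/W
  R_concrete = L/(kA) = 0.305/(1.45·8.21) = 0.02562 K/W
  R_conv,out = 1/(hA) = 1/(9.91·8.21) = 0.01229 K/W
ΣR = 0.03389 + 0.1790 + 0.02562 + 0.01229 = 0.2508 K/W
Q = ΔT/ΣR = (1190 °C − 30.8 °C)/0.2508 = 4622 W
From the inner boundary to the calcium silicate/concrete interface, ΣR_partial = 0.2129 K/W.
T_interface = T_in − Q·ΣR_partial = 1190 °C − (4622)(0.2129) = 206 °C

T = 206 °C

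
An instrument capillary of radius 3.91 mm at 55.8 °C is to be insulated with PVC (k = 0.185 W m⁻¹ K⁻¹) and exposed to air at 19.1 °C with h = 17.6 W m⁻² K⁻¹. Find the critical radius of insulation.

For a cylinder, r_cr = k_ins/h = 0.185/17.6 = 0.0105 m = 1.05 cm

r_cr = 1.05 cm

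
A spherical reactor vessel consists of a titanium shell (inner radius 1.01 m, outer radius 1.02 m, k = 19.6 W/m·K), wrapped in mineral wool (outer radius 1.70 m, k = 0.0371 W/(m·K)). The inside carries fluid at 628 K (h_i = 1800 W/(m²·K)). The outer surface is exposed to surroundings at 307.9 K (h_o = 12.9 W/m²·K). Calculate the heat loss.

Resistance network (inner→outer):
  R_conv,in = 1/(4πr²h) = 1/(4π·1.01²·1800) = 4.334×10^-5 K/W
  R_titanium = (1/1.01 − 1/1.02)/(4πk) = 0.009707/(4π·19.6) = 3.941×10^-5 K/W
  R_mineral wool = (1/1.02 − 1/1.70)/(4πk) = 0.3922/(4π·0.0371) = 0.8412 K/W
  R_conv,out = 1/(4πr²h) = 1/(4π·1.70²·12.9) = 0.002135 K/W
ΣR = 4.334×10^-5 + 3.941×10^-5 + 0.8412 + 0.002135 = 0.8434 K/W
Q = ΔT/ΣR = (628 K − 307.9 K)/0.8434 = 380 W

Q = 380 W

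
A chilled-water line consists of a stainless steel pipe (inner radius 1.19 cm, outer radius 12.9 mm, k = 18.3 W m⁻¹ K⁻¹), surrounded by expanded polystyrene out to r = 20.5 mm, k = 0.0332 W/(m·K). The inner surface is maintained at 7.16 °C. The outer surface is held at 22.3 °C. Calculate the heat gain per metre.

Resistance network (inner→outer):
  R'_stainless steel = ln(0.0129/0.0119)/(2πk) = 0.08069/(2π·18.3) = 7.018×10^-4 m·K/W
  R'_expanded polystyrene = ln(0.0205/0.0129)/(2πk) = 0.4632/(2π·0.0332) = 2.220 m·K/W
ΣR = 7.018×10^-4 + 2.220 = 2.221 m·K/W
Q' = ΔT/ΣR = (7.16 °C − 22.3 °C)/2.221 = -6.82 W/m
(Negative Q' ⇒ heat flows inward; heat gain = 6.82 W/m.)

Q' = 6.82 W/m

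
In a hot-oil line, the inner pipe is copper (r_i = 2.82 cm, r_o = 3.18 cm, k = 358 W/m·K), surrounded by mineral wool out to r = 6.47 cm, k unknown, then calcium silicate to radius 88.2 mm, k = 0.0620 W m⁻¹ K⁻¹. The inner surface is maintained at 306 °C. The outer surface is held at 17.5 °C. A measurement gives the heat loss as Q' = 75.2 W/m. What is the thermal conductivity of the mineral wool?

ΣR = ΔT/Q' = |306 − 17.5|/75.2 = 3.836 m·K/W
Known resistances:
  R'_copper = ln(0.0318/0.0282)/(2πk) = 0.1201/(2π·358) = 5.341×10^-5 m·K/W
  R'_calcium silicate = ln(0.0882/0.0647)/(2πk) = 0.3098/(2π·0.0620) = 0.7954 m·K/W
R_mineral wool = ΣR − ΣR_known = 3.836 − 0.7955 = 3.040 m·K/W
ln(r₂/r₁)/(2πk) = 3.040 ⇒ k = 0.7103/(2π·3.040) = 0.0372 W/m·K

k = 0.0372 W/m·K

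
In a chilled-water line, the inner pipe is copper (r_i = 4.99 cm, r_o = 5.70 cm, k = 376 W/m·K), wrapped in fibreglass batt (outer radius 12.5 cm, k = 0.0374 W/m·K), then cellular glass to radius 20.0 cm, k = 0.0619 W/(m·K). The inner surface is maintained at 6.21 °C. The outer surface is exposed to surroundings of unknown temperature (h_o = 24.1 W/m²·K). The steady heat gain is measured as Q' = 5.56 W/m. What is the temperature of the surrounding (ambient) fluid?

T_out = 31.7 °C

Sum the resistances:
  R'_copper = ln(0.0570/0.0499)/(2πk) = 0.1330/(2π·376) = 5.631×10^-5 m·K/W
  R'_fibreglass batt = ln(0.125/0.0570)/(2πk) = 0.7853/(2π·0.0374) = 3.342 m·K/W
  R'_cellular glass = ln(0.200/0.125)/(2πk) = 0.4700/(2π·0.0619) = 1.208 m·K/W
  R'_conv,out = 1/(2πr h) = 1/(2π·0.200·24.1) = 0.03302 m·K/W
ΣR = 4.583 m·K/W
ΔT = Q'·ΣR = 5.56 × 4.583 = 25.48 K
Heat flows inward, so T_out = T_in + ΔT = 6.21 + 25.48 = 31.7 °C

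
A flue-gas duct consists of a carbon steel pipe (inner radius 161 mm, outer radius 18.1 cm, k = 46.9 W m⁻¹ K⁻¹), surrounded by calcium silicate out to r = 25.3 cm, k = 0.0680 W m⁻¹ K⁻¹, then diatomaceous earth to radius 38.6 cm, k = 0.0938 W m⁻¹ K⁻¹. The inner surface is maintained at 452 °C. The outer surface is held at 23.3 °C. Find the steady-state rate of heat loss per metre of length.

Resistance network (inner→outer):
  R'_carbon steel = ln(0.181/0.161)/(2πk) = 0.1171/(2π·46.9) = 3.974×10^-4 m·K/W
  R'_calcium silicate = ln(0.253/0.181)/(2πk) = 0.3349/(2π·0.0680) = 0.7838 m·K/W
  R'_diatomaceous earth = ln(0.386/0.253)/(2πk) = 0.4224/(2π·0.0938) = 0.7168 m·K/W
ΣR = 3.974×10^-4 + 0.7838 + 0.7168 = 1.501 m·K/W
Q' = ΔT/ΣR = (452 °C − 23.3 °C)/1.501 = 286 W/m

Q' = 286 W/m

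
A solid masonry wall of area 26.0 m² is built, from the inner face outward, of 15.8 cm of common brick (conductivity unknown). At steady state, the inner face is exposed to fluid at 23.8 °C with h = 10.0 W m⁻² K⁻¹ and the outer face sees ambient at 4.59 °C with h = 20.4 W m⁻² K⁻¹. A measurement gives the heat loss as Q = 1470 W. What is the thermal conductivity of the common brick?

ΣR = ΔT/Q = |23.8 − 4.59|/1470 = 0.01307 K/W
Known resistances:
  R_conv,in = 1/(hA) = 1/(10.0·26.0) = 0.003846 K/W
  R_conv,out = 1/(hA) = 1/(20.4·26.0) = 0.001885 K/W
R_common brick = ΣR − ΣR_known = 0.01307 − 0.005731 = 0.007339 K/W
L/(kA) = 0.007339 ⇒ k = 0.158/(0.007339·26.0) = 0.828 W/m·K

k = 0.828 W/m·K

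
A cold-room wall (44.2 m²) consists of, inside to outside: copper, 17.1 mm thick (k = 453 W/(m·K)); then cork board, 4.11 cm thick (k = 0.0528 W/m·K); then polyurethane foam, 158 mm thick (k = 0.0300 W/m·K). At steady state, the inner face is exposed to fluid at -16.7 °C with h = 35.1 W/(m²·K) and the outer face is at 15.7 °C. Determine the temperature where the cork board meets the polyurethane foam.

T = -12.4 °C

Resistance network (inner→outer):
  R_conv,in = 1/(hA) = 1/(35.1·44.2) = 6.446×10^-4 K/W
  R_copper = L/(kA) = 0.0171/(453·44.2) = 8.540×10^-7 K/W
  R_cork board = L/(kA) = 0.0411/(0.0528·44.2) = 0.01761 K/W
  R_polyurethane foam = L/(kA) = 0.158/(0.0300·44.2) = 0.1192 K/W
ΣR = 6.446×10^-4 + 8.540×10^-7 + 0.01761 + 0.1192 = 0.1375 K/W
Q = ΔT/ΣR = (-16.7 °C − 15.7 °C)/0.1375 = -235.6 W
From the inner boundary to the cork board/polyurethane foam interface, ΣR_partial = 0.01826 K/W.
T_interface = T_in − Q·ΣR_partial = -16.7 °C − (-235.6)(0.01826) = -12.4 °C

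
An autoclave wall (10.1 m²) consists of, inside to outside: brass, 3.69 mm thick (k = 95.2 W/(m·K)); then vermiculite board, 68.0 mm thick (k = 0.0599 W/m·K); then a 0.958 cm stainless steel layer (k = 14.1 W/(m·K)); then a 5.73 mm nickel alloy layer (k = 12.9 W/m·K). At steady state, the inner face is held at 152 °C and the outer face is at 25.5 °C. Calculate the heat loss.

Q = 1120 W

Treat each layer as a resistance in series:
  R_brass = L/(kA) = 0.00369/(95.2·10.1) = 3.838×10^-6 K/W
  R_vermiculite board = L/(kA) = 0.0680/(0.0599·10.1) = 0.1124 K/W
  R_stainless steel = L/(kA) = 0.00958/(14.1·10.1) = 6.727×10^-5 K/W
  R_nickel alloy = L/(kA) = 0.00573/(12.9·10.1) = 4.398×10^-5 K/W
ΣR = 3.838×10^-6 + 0.1124 + 6.727×10^-5 + 4.398×10^-5 = 0.1125 K/W
Q = ΔT/ΣR = (152 °C − 25.5 °C)/0.1125 = 1120 W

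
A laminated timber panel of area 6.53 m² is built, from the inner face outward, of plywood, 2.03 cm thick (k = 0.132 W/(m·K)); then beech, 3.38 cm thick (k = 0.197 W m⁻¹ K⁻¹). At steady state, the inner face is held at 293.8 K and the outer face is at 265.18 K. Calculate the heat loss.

Q = 574 W

Resistance network (inner→outer):
  R_plywood = L/(kA) = 0.0203/(0.132·6.53) = 0.02355 K/W
  R_beech = L/(kA) = 0.0338/(0.197·6.53) = 0.02627 K/W
ΣR = 0.02355 + 0.02627 = 0.04982 K/W
Q = ΔT/ΣR = (293.8 K − 265.18 K)/0.04982 = 574 W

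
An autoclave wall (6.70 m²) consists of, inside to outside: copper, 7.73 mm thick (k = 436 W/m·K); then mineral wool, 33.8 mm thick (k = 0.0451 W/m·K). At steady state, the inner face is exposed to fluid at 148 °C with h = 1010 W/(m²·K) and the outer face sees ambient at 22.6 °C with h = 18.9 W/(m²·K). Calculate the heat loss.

Q = 1050 W

Series thermal resistances, inner to outer:
  R_conv,in = 1/(hA) = 1/(1010·6.70) = 1.478×10^-4 K/W
  R_copper = L/(kA) = 0.00773/(436·6.70) = 2.646×10^-6 K/W
  R_mineral wool = L/(kA) = 0.0338/(0.0451·6.70) = 0.1119 K/W
  R_conv,out = 1/(hA) = 1/(18.9·6.70) = 0.007897 K/W
ΣR = 1.478×10^-4 + 2.646×10^-6 + 0.1119 + 0.007897 = 0.1199 K/W
Q = ΔT/ΣR = (148 °C − 22.6 °C)/0.1199 = 1050 W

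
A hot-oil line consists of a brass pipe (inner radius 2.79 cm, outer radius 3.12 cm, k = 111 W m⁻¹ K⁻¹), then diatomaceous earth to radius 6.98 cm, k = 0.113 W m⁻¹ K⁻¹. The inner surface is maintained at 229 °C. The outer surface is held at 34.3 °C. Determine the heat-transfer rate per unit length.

Series thermal resistances, inner to outer:
  R'_brass = ln(0.0312/0.0279)/(2πk) = 0.1118/(2π·111) = 1.603×10^-4 m·K/W
  R'_diatomaceous earth = ln(0.0698/0.0312)/(2πk) = 0.8052/(2π·0.113) = 1.134 m·K/W
ΣR = 1.603×10^-4 + 1.134 = 1.134 m·K/W
Q' = ΔT/ΣR = (229 °C − 34.3 °C)/1.134 = 172 W/m

Q' = 172 W/m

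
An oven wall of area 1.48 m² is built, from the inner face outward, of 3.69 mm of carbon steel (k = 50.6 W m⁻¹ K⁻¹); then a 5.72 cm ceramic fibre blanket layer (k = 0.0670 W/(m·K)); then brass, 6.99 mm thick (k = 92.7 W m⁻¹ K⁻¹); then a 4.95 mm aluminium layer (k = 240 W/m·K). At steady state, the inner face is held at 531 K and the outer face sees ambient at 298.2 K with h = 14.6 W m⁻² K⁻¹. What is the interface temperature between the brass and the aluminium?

T = 315.5 K

Series thermal resistances, inner to outer:
  R_carbon steel = L/(kA) = 0.00369/(50.6·1.48) = 4.927×10^-5 K/W
  R_ceramic fibre blanket = L/(kA) = 0.0572/(0.0670·1.48) = 0.5768 K/W
  R_brass = L/(kA) = 0.00699/(92.7·1.48) = 5.095×10^-5 K/W
  R_aluminium = L/(kA) = 0.00495/(240·1.48) = 1.394×10^-5 K/W
  R_conv,out = 1/(hA) = 1/(14.6·1.48) = 0.04628 K/W
ΣR = 4.927×10^-5 + 0.5768 + 5.095×10^-5 + 1.394×10^-5 + 0.04628 = 0.6232 K/W
Q = ΔT/ΣR = (531 K − 298.2 K)/0.6232 = 373.6 W
From the inner boundary to the brass/aluminium interface, ΣR_partial = 0.5769 K/W.
T_interface = T_in − Q·ΣR_partial = 531 K − (373.6)(0.5769) = 315.5 K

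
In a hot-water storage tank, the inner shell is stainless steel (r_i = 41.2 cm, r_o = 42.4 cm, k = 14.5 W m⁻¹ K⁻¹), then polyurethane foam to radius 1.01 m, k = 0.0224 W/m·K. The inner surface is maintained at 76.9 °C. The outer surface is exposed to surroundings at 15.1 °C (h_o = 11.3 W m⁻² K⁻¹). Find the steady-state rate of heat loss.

Series thermal resistances, inner to outer:
  R_stainless steel = (1/0.412 − 1/0.424)/(4πk) = 0.06869/(4π·14.5) = 3.770×10^-4 K/W
  R_polyurethane foam = (1/0.424 − 1/1.01)/(4πk) = 1.368/(4π·0.0224) = 4.861 K/W
  R_conv,out = 1/(4πr²h) = 1/(4π·1.01²·11.3) = 0.006903 K/W
ΣR = 3.770×10^-4 + 4.861 + 0.006903 = 4.868 K/W
Q = ΔT/ΣR = (76.9 °C − 15.1 °C)/4.868 = 12.7 W

Q = 12.7 W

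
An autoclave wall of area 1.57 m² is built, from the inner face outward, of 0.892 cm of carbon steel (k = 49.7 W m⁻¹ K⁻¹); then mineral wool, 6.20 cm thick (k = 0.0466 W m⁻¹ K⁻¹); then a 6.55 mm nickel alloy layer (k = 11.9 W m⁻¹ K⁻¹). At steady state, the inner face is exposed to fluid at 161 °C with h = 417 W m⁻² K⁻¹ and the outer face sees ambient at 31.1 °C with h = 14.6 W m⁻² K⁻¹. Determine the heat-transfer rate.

Q = 145 W

Series thermal resistances, inner to outer:
  R_conv,in = 1/(hA) = 1/(417·1.57) = 0.001527 K/W
  R_carbon steel = L/(kA) = 0.00892/(49.7·1.57) = 1.143×10^-4 K/W
  R_mineral wool = L/(kA) = 0.0620/(0.0466·1.57) = 0.8474 K/W
  R_nickel alloy = L/(kA) = 0.00655/(11.9·1.57) = 3.506×10^-4 K/W
  R_conv,out = 1/(hA) = 1/(14.6·1.57) = 0.04363 K/W
ΣR = 0.001527 + 1.143×10^-4 + 0.8474 + 3.506×10^-4 + 0.04363 = 0.8930 K/W
Q = ΔT/ΣR = (161 °C − 31.1 °C)/0.8930 = 145 W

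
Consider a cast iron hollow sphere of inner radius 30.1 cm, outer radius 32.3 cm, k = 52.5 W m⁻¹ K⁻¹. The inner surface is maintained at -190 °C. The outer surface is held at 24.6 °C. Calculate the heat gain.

Q = 626 kW

Q = 4πk·ΔT/(1/r₁ − 1/r₂) = 4π × 52.5 × 214.6 / (1/0.301 − 1/0.323) = 6.26×10^5 W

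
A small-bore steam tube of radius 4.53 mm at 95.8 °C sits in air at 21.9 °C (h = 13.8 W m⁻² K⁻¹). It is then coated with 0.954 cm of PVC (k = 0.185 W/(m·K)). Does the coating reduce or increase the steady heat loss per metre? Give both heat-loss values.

Critical radius for a cylinder: r_cr = k/h = 0.0134 m = 1.34 cm.
Outer radius after coating: r₂ = 0.00453 + 0.00954 = 0.01407 m.
r₁ < r_cr < r₂: heat loss rises to a maximum at r_cr then falls. Whether the coating helps depends on whether Q(r₂) has dropped back below Q(r₁).
Bare: R = 1/(2πr₁h) = 2.546 m·K/W; Q = 73.9/2.546 = 29.0 W/m.
Coated: R = R_cond + R_conv = 1.795 m·K/W; Q = 73.9/1.795 = 41.2 W/m.

increases: 29.0 → 41.2 W/m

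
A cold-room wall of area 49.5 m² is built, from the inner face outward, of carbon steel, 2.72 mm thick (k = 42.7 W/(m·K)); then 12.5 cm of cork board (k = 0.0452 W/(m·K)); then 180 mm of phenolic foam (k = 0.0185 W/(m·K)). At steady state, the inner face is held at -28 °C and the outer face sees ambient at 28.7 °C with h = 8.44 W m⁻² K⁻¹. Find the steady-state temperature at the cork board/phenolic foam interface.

T = -15.6 °C

Treat each layer as a resistance in series:
  R_carbon steel = L/(kA) = 0.00272/(42.7·49.5) = 1.287×10^-6 K/W
  R_cork board = L/(kA) = 0.125/(0.0452·49.5) = 0.05587 K/W
  R_phenolic foam = L/(kA) = 0.180/(0.0185·49.5) = 0.1966 K/W
  R_conv,out = 1/(hA) = 1/(8.44·49.5) = 0.002394 K/W
ΣR = 1.287×10^-6 + 0.05587 + 0.1966 + 0.002394 = 0.2549 K/W
Q = ΔT/ΣR = (-28 °C − 28.7 °C)/0.2549 = -222.4 W
From the inner boundary to the cork board/phenolic foam interface, ΣR_partial = 0.05587 K/W.
T_interface = T_in − Q·ΣR_partial = -28 °C − (-222.4)(0.05587) = -15.6 °C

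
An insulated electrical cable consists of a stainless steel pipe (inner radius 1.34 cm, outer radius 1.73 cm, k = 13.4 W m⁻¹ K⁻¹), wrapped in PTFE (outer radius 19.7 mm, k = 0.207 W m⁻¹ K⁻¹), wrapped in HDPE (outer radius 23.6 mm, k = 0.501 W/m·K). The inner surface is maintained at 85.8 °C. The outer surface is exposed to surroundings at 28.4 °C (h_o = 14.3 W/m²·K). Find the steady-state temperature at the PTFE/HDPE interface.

T = 76.5 °C

Treat each layer as a resistance in series:
  R'_stainless steel = ln(0.0173/0.0134)/(2πk) = 0.2555/(2π·13.4) = 0.003034 m·K/W
  R'_PTFE = ln(0.0197/0.0173)/(2πk) = 0.1299/(2π·0.207) = 0.09988 m·K/W
  R'_HDPE = ln(0.0236/0.0197)/(2πk) = 0.1806/(2π·0.501) = 0.05738 m·K/W
  R'_conv,out = 1/(2πr h) = 1/(2π·0.0236·14.3) = 0.4716 m·K/W
ΣR = 0.003034 + 0.09988 + 0.05738 + 0.4716 = 0.6319 m·K/W
Q' = ΔT/ΣR = (85.8 °C − 28.4 °C)/0.6319 = 90.84 W/m
From the inner boundary to the PTFE/HDPE interface, ΣR_partial = 0.1029 m·K/W.
T_interface = T_in − Q'·ΣR_partial = 85.8 °C − (90.84)(0.1029) = 76.5 °C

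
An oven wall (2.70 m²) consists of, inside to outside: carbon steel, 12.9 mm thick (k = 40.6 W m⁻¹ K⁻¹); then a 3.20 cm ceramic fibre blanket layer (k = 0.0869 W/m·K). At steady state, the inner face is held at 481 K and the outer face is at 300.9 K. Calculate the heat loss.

Q = 1320 W

Treat each layer as a resistance in series:
  R_carbon steel = L/(kA) = 0.0129/(40.6·2.70) = 1.177×10^-4 K/W
  R_ceramic fibre blanket = L/(kA) = 0.0320/(0.0869·2.70) = 0.1364 K/W
ΣR = 1.177×10^-4 + 0.1364 = 0.1365 K/W
Q = ΔT/ΣR = (481 K − 300.9 K)/0.1365 = 1320 W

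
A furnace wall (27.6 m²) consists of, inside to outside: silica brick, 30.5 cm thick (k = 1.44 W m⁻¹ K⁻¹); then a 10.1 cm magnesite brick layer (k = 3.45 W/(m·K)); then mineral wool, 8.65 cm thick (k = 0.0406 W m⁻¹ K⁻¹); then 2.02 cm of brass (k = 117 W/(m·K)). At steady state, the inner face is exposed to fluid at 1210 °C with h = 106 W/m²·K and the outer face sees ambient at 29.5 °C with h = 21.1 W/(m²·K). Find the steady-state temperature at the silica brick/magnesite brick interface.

Treat each layer as a resistance in series:
  R_conv,in = 1/(hA) = 1/(106·27.6) = 3.418×10^-4 K/W
  R_silica brick = L/(kA) = 0.305/(1.44·27.6) = 0.007674 K/W
  R_magnesite brick = L/(kA) = 0.101/(3.45·27.6) = 0.001061 K/W
  R_mineral wool = L/(kA) = 0.0865/(0.0406·27.6) = 0.07719 K/W
  R_brass = L/(kA) = 0.0202/(117·27.6) = 6.255×10^-6 K/W
  R_conv,out = 1/(hA) = 1/(21.1·27.6) = 0.001717 K/W
ΣR = 3.418×10^-4 + 0.007674 + 0.001061 + 0.07719 + 6.255×10^-6 + 0.001717 = 0.08799 K/W
Q = ΔT/ΣR = (1210 °C − 29.5 °C)/0.08799 = 13420 W
From the inner boundary to the silica brick/magnesite brick interface, ΣR_partial = 0.008016 K/W.
T_interface = T_in − Q·ΣR_partial = 1210 °C − (13420)(0.008016) = 1102 °C

T = 1102 °C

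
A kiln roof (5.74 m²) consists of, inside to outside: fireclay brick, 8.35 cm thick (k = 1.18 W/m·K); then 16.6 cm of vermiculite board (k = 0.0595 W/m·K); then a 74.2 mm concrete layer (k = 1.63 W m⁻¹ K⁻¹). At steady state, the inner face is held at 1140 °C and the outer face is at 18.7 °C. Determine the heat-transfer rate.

Treat each layer as a resistance in series:
  R_fireclay brick = L/(kA) = 0.0835/(1.18·5.74) = 0.01233 K/W
  R_vermiculite board = L/(kA) = 0.166/(0.0595·5.74) = 0.4860 K/W
  R_concrete = L/(kA) = 0.0742/(1.63·5.74) = 0.007931 K/W
ΣR = 0.01233 + 0.4860 + 0.007931 = 0.5063 K/W
Q = ΔT/ΣR = (1140 °C − 18.7 °C)/0.5063 = 2210 W

Q = 2.21 kW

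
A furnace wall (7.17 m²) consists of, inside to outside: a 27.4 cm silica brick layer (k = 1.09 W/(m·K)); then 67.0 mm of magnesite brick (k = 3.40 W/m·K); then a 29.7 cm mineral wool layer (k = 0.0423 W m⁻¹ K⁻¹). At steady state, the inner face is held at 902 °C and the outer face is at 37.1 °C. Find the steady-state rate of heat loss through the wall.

Q = 850 W

Treat each layer as a resistance in series:
  R_silica brick = L/(kA) = 0.274/(1.09·7.17) = 0.03506 K/W
  R_magnesite brick = L/(kA) = 0.0670/(3.40·7.17) = 0.002748 K/W
  R_mineral wool = L/(kA) = 0.297/(0.0423·7.17) = 0.9793 K/W
ΣR = 0.03506 + 0.002748 + 0.9793 = 1.017 K/W
Q = ΔT/ΣR = (902 °C − 37.1 °C)/1.017 = 850 W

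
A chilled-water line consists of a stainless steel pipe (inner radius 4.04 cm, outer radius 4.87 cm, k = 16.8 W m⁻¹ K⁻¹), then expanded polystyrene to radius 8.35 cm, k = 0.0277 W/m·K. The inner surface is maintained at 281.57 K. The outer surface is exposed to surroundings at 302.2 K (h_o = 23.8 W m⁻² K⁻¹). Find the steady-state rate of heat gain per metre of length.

Resistance network (inner→outer):
  R'_stainless steel = ln(0.0487/0.0404)/(2πk) = 0.1868/(2π·16.8) = 0.001770 m·K/W
  R'_expanded polystyrene = ln(0.0835/0.0487)/(2πk) = 0.5392/(2π·0.0277) = 3.098 m·K/W
  R'_conv,out = 1/(2πr h) = 1/(2π·0.0835·23.8) = 0.08009 m·K/W
ΣR = 0.001770 + 3.098 + 0.08009 = 3.180 m·K/W
Q' = ΔT/ΣR = (281.57 K − 302.2 K)/3.180 = -6.49 W/m
(Negative Q' ⇒ heat flows inward; heat gain = 6.49 W/m.)

Q' = 6.49 W/m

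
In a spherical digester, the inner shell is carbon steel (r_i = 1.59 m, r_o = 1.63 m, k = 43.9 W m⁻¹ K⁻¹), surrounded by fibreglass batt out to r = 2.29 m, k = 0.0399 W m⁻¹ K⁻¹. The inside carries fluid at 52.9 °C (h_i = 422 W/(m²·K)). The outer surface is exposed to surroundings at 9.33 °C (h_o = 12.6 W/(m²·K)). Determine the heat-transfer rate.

Treat each layer as a resistance in series:
  R_conv,in = 1/(4πr²h) = 1/(4π·1.59²·422) = 7.459×10^-5 K/W
  R_carbon steel = (1/1.59 − 1/1.63)/(4πk) = 0.01543/(4π·43.9) = 2.798×10^-5 K/W
  R_fibreglass batt = (1/1.63 − 1/2.29)/(4πk) = 0.1768/(4π·0.0399) = 0.3526 K/W
  R_conv,out = 1/(4πr²h) = 1/(4π·2.29²·12.6) = 0.001204 K/W
ΣR = 7.459×10^-5 + 2.798×10^-5 + 0.3526 + 0.001204 = 0.3539 K/W
Q = ΔT/ΣR = (52.9 °C − 9.33 °C)/0.3539 = 123 W

Q = 123 W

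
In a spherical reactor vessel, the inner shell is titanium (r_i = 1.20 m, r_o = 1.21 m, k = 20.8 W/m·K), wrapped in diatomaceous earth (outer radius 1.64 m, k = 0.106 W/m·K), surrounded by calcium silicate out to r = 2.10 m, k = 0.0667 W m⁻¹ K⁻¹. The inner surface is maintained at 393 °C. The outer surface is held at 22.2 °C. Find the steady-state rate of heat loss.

Q = 1150 W

Series thermal resistances, inner to outer:
  R_titanium = (1/1.20 − 1/1.21)/(4πk) = 0.006887/(4π·20.8) = 2.635×10^-5 K/W
  R_diatomaceous earth = (1/1.21 − 1/1.64)/(4πk) = 0.2167/(4π·0.106) = 0.1627 K/W
  R_calcium silicate = (1/1.64 − 1/2.10)/(4πk) = 0.1336/(4π·0.0667) = 0.1594 K/W
ΣR = 2.635×10^-5 + 0.1627 + 0.1594 = 0.3221 K/W
Q = ΔT/ΣR = (393 °C − 22.2 °C)/0.3221 = 1150 W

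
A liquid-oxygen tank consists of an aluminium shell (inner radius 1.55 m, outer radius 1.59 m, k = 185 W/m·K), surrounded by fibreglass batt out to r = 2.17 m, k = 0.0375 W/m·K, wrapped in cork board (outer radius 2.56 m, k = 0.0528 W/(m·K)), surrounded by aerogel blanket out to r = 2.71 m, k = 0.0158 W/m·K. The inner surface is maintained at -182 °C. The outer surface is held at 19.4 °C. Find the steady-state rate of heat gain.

Resistance network (inner→outer):
  R_aluminium = (1/1.55 − 1/1.59)/(4πk) = 0.01623/(4π·185) = 6.982×10^-6 K/W
  R_fibreglass batt = (1/1.59 − 1/2.17)/(4πk) = 0.1681/(4π·0.0375) = 0.3567 K/W
  R_cork board = (1/2.17 − 1/2.56)/(4πk) = 0.07020/(4π·0.0528) = 0.1058 K/W
  R_aerogel blanket = (1/2.56 − 1/2.71)/(4πk) = 0.02162/(4π·0.0158) = 0.1089 K/W
ΣR = 6.982×10^-6 + 0.3567 + 0.1058 + 0.1089 = 0.5714 K/W
Q = ΔT/ΣR = (-182 °C − 19.4 °C)/0.5714 = -352 W
(Negative Q ⇒ heat flows inward; heat gain = 352 W.)

Q = 352 W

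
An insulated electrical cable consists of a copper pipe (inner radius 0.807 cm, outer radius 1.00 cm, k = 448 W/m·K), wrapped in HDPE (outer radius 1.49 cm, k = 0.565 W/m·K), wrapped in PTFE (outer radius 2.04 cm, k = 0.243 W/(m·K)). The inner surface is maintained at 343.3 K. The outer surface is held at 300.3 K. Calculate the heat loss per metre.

Resistance network (inner→outer):
  R'_copper = ln(0.0100/0.00807)/(2πk) = 0.2144/(2π·448) = 7.618×10^-5 m·K/W
  R'_HDPE = ln(0.0149/0.0100)/(2πk) = 0.3988/(2π·0.565) = 0.1123 m·K/W
  R'_PTFE = ln(0.0204/0.0149)/(2πk) = 0.3142/(2π·0.243) = 0.2058 m·K/W
ΣR = 7.618×10^-5 + 0.1123 + 0.2058 = 0.3182 m·K/W
Q' = ΔT/ΣR = (343.3 K − 300.3 K)/0.3182 = 135 W/m

Q' = 135 W/m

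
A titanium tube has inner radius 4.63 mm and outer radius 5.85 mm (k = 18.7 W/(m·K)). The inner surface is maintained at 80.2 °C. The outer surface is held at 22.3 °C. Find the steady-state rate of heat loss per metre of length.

Q' = 2πk·ΔT/ln(r₂/r₁) = 2π × 18.7 × 57.9 / ln(0.00585/0.00463) = 29100 W/m

Q' = 29100 W/m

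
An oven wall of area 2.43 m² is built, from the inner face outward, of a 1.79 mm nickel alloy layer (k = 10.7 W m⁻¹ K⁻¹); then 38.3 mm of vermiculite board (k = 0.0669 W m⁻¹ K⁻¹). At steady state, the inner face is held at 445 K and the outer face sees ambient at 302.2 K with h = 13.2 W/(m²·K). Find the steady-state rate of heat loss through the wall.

Resistance network (inner→outer):
  R_nickel alloy = L/(kA) = 0.00179/(10.7·2.43) = 6.884×10^-5 K/W
  R_vermiculite board = L/(kA) = 0.0383/(0.0669·2.43) = 0.2356 K/W
  R_conv,out = 1/(hA) = 1/(13.2·2.43) = 0.03118 K/W
ΣR = 6.884×10^-5 + 0.2356 + 0.03118 = 0.2668 K/W
Q = ΔT/ΣR = (445 K − 302.2 K)/0.2668 = 535 W

Q = 535 W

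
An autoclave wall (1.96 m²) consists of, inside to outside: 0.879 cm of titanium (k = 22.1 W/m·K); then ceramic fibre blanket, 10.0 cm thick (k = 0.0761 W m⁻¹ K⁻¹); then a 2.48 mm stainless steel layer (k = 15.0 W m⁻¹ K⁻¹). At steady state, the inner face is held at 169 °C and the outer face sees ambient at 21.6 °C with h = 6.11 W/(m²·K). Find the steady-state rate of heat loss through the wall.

Series thermal resistances, inner to outer:
  R_titanium = L/(kA) = 0.00879/(22.1·1.96) = 2.029×10^-4 K/W
  R_ceramic fibre blanket = L/(kA) = 0.100/(0.0761·1.96) = 0.6704 K/W
  R_stainless steel = L/(kA) = 0.00248/(15.0·1.96) = 8.435×10^-5 K/W
  R_conv,out = 1/(hA) = 1/(6.11·1.96) = 0.08350 K/W
ΣR = 2.029×10^-4 + 0.6704 + 8.435×10^-5 + 0.08350 = 0.7542 K/W
Q = ΔT/ΣR = (169 °C − 21.6 °C)/0.7542 = 195 W

Q = 195 W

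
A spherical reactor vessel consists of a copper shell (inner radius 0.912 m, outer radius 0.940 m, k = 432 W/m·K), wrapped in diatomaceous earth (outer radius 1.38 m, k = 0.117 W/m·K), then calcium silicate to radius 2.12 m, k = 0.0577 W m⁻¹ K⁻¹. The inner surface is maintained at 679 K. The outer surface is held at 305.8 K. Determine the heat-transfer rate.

Q = 644 W

Treat each layer as a resistance in series:
  R_copper = (1/0.912 − 1/0.940)/(4πk) = 0.03266/(4π·432) = 6.016×10^-6 K/W
  R_diatomaceous earth = (1/0.940 − 1/1.38)/(4πk) = 0.3392/(4π·0.117) = 0.2307 K/W
  R_calcium silicate = (1/1.38 − 1/2.12)/(4πk) = 0.2529/(4π·0.0577) = 0.3488 K/W
ΣR = 6.016×10^-6 + 0.2307 + 0.3488 = 0.5795 K/W
Q = ΔT/ΣR = (679 K − 305.8 K)/0.5795 = 644 W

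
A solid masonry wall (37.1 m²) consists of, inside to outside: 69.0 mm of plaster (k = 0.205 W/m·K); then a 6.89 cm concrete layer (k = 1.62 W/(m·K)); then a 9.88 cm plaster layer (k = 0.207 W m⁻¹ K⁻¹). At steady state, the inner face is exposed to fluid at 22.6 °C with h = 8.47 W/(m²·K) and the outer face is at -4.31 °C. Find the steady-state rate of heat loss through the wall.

Series thermal resistances, inner to outer:
  R_conv,in = 1/(hA) = 1/(8.47·37.1) = 0.003182 K/W
  R_plaster = L/(kA) = 0.0690/(0.205·37.1) = 0.009072 K/W
  R_concrete = L/(kA) = 0.0689/(1.62·37.1) = 0.001146 K/W
  R_plaster = L/(kA) = 0.0988/(0.207·37.1) = 0.01287 K/W
ΣR = 0.003182 + 0.009072 + 0.001146 + 0.01287 = 0.02627 K/W
Q = ΔT/ΣR = (22.6 °C − -4.31 °C)/0.02627 = 1020 W

Q = 1020 W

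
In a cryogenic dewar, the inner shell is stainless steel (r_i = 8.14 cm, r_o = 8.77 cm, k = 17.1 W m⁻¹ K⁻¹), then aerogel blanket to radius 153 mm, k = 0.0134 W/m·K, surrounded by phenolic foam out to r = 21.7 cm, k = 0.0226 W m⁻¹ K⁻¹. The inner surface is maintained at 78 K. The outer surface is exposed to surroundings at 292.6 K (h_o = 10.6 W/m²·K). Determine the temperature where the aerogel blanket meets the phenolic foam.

T = 251.0 K

Treat each layer as a resistance in series:
  R_stainless steel = (1/0.0814 − 1/0.0877)/(4πk) = 0.8825/(4π·17.1) = 0.004107 K/W
  R_aerogel blanket = (1/0.0877 − 1/0.153)/(4πk) = 4.867/(4π·0.0134) = 28.90 K/W
  R_phenolic foam = (1/0.153 − 1/0.217)/(4πk) = 1.928/(4π·0.0226) = 6.788 K/W
  R_conv,out = 1/(4πr²h) = 1/(4π·0.217²·10.6) = 0.1594 K/W
ΣR = 0.004107 + 28.90 + 6.788 + 0.1594 = 35.85 K/W
Q = ΔT/ΣR = (78 K − 292.6 K)/35.85 = -5.986 W
From the inner boundary to the aerogel blanket/phenolic foam interface, ΣR_partial = 28.90 K/W.
T_interface = T_in − Q·ΣR_partial = 78 K − (-5.986)(28.90) = 251.0 K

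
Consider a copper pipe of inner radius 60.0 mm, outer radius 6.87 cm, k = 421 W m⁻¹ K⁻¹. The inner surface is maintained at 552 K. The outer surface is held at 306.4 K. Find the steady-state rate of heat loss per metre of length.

Q' = 4800 kW/m

Q' = 2πk·ΔT/ln(r₂/r₁) = 2π × 421 × 245.6 / ln(0.0687/0.0600) = 4.80×10^6 W/m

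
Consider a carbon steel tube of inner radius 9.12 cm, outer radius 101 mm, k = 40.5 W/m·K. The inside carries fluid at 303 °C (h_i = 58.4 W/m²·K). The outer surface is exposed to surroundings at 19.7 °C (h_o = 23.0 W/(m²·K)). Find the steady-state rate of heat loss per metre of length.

Resistance network (inner→outer):
  R'_conv,in = 1/(2πr h) = 1/(2π·0.0912·58.4) = 0.02988 m·K/W
  R'_carbon steel = ln(0.101/0.0912)/(2πk) = 0.1021/(2π·40.5) = 4.011×10^-4 m·K/W
  R'_conv,out = 1/(2πr h) = 1/(2π·0.101·23.0) = 0.06851 m·K/W
ΣR = 0.02988 + 4.011×10^-4 + 0.06851 = 0.09879 m·K/W
Q' = ΔT/ΣR = (303 °C − 19.7 °C)/0.09879 = 2870 W/m

Q' = 2.87 kW/m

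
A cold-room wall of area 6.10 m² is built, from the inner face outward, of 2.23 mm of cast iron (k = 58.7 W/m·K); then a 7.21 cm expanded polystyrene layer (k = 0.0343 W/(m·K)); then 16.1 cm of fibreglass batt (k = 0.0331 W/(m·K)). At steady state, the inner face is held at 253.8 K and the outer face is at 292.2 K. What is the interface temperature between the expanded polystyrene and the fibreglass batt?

Treat each layer as a resistance in series:
  R_cast iron = L/(kA) = 0.00223/(58.7·6.10) = 6.228×10^-6 K/W
  R_expanded polystyrene = L/(kA) = 0.0721/(0.0343·6.10) = 0.3446 K/W
  R_fibreglass batt = L/(kA) = 0.161/(0.0331·6.10) = 0.7974 K/W
ΣR = 6.228×10^-6 + 0.3446 + 0.7974 = 1.142 K/W
Q = ΔT/ΣR = (253.8 K − 292.2 K)/1.142 = -33.63 W
From the inner boundary to the expanded polystyrene/fibreglass batt interface, ΣR_partial = 0.3446 K/W.
T_interface = T_in − Q·ΣR_partial = 253.8 K − (-33.63)(0.3446) = 265.39 K

T = 265.39 K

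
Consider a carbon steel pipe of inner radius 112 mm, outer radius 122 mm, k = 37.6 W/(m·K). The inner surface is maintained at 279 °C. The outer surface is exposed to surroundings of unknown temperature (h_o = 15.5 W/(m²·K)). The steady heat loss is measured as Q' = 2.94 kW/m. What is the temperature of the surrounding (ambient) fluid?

T_out = 30.5 °C

Sum the resistances:
  R'_carbon steel = ln(0.122/0.112)/(2πk) = 0.08552/(2π·37.6) = 3.620×10^-4 m·K/W
  R'_conv,out = 1/(2πr h) = 1/(2π·0.122·15.5) = 0.08416 m·K/W
ΣR = 0.08453 m·K/W
ΔT = Q'·ΣR = 2940 × 0.08453 = 248.5 K
Heat flows outward, so T_out = T_in − ΔT = 279 − 248.5 = 30.5 °C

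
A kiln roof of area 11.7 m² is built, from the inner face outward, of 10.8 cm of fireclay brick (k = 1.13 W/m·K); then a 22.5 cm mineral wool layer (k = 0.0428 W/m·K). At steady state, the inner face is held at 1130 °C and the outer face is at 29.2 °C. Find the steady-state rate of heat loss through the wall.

Resistance network (inner→outer):
  R_fireclay brick = L/(kA) = 0.108/(1.13·11.7) = 0.008169 K/W
  R_mineral wool = L/(kA) = 0.225/(0.0428·11.7) = 0.4493 K/W
ΣR = 0.008169 + 0.4493 = 0.4575 K/W
Q = ΔT/ΣR = (1130 °C − 29.2 °C)/0.4575 = 2410 W

Q = 2410 W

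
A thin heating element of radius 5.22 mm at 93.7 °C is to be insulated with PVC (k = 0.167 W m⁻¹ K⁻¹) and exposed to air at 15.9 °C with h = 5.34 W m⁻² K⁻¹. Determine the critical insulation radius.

r_cr = 3.13 cm

For a cylinder, r_cr = k_ins/h = 0.167/5.34 = 0.0313 m = 3.13 cm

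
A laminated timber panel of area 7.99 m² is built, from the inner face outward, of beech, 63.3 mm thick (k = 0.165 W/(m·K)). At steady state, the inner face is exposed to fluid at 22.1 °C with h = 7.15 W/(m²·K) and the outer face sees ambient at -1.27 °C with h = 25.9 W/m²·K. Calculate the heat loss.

Q = 332 W

Series thermal resistances, inner to outer:
  R_conv,in = 1/(hA) = 1/(7.15·7.99) = 0.01750 K/W
  R_beech = L/(kA) = 0.0633/(0.165·7.99) = 0.04801 K/W
  R_conv,out = 1/(hA) = 1/(25.9·7.99) = 0.004832 K/W
ΣR = 0.01750 + 0.04801 + 0.004832 = 0.07034 K/W
Q = ΔT/ΣR = (22.1 °C − -1.27 °C)/0.07034 = 332 W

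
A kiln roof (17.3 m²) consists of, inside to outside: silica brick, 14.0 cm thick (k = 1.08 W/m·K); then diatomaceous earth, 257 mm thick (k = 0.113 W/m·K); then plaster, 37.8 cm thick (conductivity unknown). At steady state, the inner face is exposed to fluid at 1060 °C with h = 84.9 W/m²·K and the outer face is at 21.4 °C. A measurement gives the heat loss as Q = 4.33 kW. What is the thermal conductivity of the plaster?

ΣR = ΔT/Q = |1060 − 21.4|/4330 = 0.2399 K/W
Known resistances:
  R_conv,in = 1/(hA) = 1/(84.9·17.3) = 6.808×10^-4 K/W
  R_silica brick = L/(kA) = 0.140/(1.08·17.3) = 0.007493 K/W
  R_diatomaceous earth = L/(kA) = 0.257/(0.113·17.3) = 0.1315 K/W
R_plaster = ΣR − ΣR_known = 0.2399 − 0.1397 = 0.1002 K/W
L/(kA) = 0.1002 ⇒ k = 0.378/(0.1002·17.3) = 0.218 W/m·K

k = 0.218 W/m·K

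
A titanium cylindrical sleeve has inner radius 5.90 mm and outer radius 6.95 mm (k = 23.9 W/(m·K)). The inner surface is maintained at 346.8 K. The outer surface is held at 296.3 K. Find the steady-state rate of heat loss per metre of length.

Q' = 46.3 kW/m

Q' = 2πk·ΔT/ln(r₂/r₁) = 2π × 23.9 × 50.5 / ln(0.00695/0.00590) = 46300 W/m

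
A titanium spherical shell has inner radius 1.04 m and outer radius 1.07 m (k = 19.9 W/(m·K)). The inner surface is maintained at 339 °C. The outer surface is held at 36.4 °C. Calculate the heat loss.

Q = 2.81×10^6 W

Q = 4πk·ΔT/(1/r₁ − 1/r₂) = 4π × 19.9 × 302.6 / (1/1.04 − 1/1.07) = 2.81×10^6 W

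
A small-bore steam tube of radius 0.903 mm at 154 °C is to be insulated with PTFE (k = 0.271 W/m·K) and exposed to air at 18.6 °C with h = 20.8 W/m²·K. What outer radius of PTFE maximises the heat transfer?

r_cr = 1.30 cm

For a cylinder, r_cr = k_ins/h = 0.271/20.8 = 0.0130 m = 1.30 cm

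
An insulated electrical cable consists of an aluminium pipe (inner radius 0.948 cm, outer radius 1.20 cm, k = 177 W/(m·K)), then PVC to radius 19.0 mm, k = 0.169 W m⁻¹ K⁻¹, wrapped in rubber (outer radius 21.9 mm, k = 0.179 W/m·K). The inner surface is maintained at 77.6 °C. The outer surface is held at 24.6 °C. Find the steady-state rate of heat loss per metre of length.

Q' = 94.8 W/m

Resistance network (inner→outer):
  R'_aluminium = ln(0.0120/0.00948)/(2πk) = 0.2357/(2π·177) = 2.120×10^-4 m·K/W
  R'_PVC = ln(0.0190/0.0120)/(2πk) = 0.4595/(2π·0.169) = 0.4328 m·K/W
  R'_rubber = ln(0.0219/0.0190)/(2πk) = 0.1420/(2π·0.179) = 0.1263 m·K/W
ΣR = 2.120×10^-4 + 0.4328 + 0.1263 = 0.5593 m·K/W
Q' = ΔT/ΣR = (77.6 °C − 24.6 °C)/0.5593 = 94.8 W/m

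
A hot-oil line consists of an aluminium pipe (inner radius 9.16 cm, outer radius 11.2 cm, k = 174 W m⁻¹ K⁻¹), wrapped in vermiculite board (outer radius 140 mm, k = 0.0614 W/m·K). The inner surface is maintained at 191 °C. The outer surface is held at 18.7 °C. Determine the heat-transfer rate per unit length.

Q' = 298 W/m

Resistance network (inner→outer):
  R'_aluminium = ln(0.112/0.0916)/(2πk) = 0.2011/(2π·174) = 1.839×10^-4 m·K/W
  R'_vermiculite board = ln(0.140/0.112)/(2πk) = 0.2231/(2π·0.0614) = 0.5784 m·K/W
ΣR = 1.839×10^-4 + 0.5784 = 0.5786 m·K/W
Q' = ΔT/ΣR = (191 °C − 18.7 °C)/0.5786 = 298 W/m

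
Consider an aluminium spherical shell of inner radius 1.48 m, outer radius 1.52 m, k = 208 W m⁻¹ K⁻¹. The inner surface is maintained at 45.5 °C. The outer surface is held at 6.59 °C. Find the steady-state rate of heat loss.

Q = 5720 kW

Q = 4πk·ΔT/(1/r₁ − 1/r₂) = 4π × 208 × 38.91 / (1/1.48 − 1/1.52) = 5.72×10^6 W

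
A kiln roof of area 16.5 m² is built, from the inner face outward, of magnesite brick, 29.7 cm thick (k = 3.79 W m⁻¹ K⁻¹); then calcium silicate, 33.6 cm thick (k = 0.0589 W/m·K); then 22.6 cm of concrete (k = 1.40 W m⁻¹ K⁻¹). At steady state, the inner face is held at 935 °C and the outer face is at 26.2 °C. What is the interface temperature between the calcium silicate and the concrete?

T = 50.9 °C

Resistance network (inner→outer):
  R_magnesite brick = L/(kA) = 0.297/(3.79·16.5) = 0.004749 K/W
  R_calcium silicate = L/(kA) = 0.336/(0.0589·16.5) = 0.3457 K/W
  R_concrete = L/(kA) = 0.226/(1.40·16.5) = 0.009784 K/W
ΣR = 0.004749 + 0.3457 + 0.009784 = 0.3602 K/W
Q = ΔT/ΣR = (935 °C − 26.2 °C)/0.3602 = 2523 W
From the inner boundary to the calcium silicate/concrete interface, ΣR_partial = 0.3504 K/W.
T_interface = T_in − Q·ΣR_partial = 935 °C − (2523)(0.3504) = 50.9 °C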